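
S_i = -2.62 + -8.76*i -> [-2.62, -11.38, -20.14, -28.9, -37.66]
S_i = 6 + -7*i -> [6, -1, -8, -15, -22]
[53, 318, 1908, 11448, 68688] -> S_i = 53*6^i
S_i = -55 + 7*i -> [-55, -48, -41, -34, -27]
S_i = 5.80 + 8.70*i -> [5.8, 14.5, 23.2, 31.9, 40.6]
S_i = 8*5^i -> [8, 40, 200, 1000, 5000]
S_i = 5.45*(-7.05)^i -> [5.45, -38.42, 270.88, -1909.69, 13463.34]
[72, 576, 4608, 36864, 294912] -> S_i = 72*8^i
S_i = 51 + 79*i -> [51, 130, 209, 288, 367]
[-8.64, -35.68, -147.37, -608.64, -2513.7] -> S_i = -8.64*4.13^i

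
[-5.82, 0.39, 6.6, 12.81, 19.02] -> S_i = -5.82 + 6.21*i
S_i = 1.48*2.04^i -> [1.48, 3.02, 6.16, 12.56, 25.63]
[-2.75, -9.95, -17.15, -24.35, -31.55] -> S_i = -2.75 + -7.20*i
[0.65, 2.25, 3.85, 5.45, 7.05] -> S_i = 0.65 + 1.60*i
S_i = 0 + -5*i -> [0, -5, -10, -15, -20]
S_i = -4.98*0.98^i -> [-4.98, -4.88, -4.78, -4.69, -4.59]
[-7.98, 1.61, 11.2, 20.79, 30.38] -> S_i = -7.98 + 9.59*i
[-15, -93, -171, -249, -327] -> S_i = -15 + -78*i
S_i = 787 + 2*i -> [787, 789, 791, 793, 795]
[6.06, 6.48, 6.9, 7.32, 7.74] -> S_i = 6.06 + 0.42*i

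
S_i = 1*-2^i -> [1, -2, 4, -8, 16]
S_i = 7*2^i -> [7, 14, 28, 56, 112]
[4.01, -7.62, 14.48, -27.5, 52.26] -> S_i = 4.01*(-1.90)^i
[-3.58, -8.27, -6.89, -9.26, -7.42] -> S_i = Random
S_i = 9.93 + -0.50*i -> [9.93, 9.43, 8.93, 8.43, 7.93]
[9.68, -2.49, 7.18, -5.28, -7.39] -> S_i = Random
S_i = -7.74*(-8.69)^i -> [-7.74, 67.26, -584.49, 5079.26, -44138.75]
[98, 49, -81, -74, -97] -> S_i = Random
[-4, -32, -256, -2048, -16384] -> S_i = -4*8^i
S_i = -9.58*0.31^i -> [-9.58, -2.97, -0.92, -0.29, -0.09]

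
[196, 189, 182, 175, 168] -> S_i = 196 + -7*i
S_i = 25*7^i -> [25, 175, 1225, 8575, 60025]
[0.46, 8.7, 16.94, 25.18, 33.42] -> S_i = 0.46 + 8.24*i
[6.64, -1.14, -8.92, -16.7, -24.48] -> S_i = 6.64 + -7.78*i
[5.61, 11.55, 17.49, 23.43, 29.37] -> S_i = 5.61 + 5.94*i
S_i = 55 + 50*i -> [55, 105, 155, 205, 255]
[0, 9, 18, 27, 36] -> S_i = 0 + 9*i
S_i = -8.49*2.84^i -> [-8.49, -24.11, -68.48, -194.47, -552.31]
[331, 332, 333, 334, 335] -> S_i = 331 + 1*i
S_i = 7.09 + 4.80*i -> [7.09, 11.89, 16.69, 21.49, 26.29]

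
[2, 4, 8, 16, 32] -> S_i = 2*2^i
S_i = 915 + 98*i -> [915, 1013, 1111, 1209, 1307]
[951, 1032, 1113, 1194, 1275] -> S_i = 951 + 81*i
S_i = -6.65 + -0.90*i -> [-6.65, -7.55, -8.45, -9.35, -10.25]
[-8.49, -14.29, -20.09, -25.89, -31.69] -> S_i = -8.49 + -5.80*i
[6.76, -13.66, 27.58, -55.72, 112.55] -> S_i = 6.76*(-2.02)^i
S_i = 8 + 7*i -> [8, 15, 22, 29, 36]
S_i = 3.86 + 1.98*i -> [3.86, 5.84, 7.82, 9.8, 11.78]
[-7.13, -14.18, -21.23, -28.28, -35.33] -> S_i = -7.13 + -7.05*i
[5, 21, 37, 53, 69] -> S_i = 5 + 16*i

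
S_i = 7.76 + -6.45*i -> [7.76, 1.31, -5.14, -11.59, -18.04]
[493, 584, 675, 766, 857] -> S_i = 493 + 91*i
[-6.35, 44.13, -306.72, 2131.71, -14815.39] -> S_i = -6.35*(-6.95)^i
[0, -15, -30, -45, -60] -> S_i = 0 + -15*i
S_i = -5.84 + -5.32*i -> [-5.84, -11.16, -16.48, -21.8, -27.12]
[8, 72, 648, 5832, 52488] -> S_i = 8*9^i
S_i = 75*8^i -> [75, 600, 4800, 38400, 307200]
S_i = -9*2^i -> [-9, -18, -36, -72, -144]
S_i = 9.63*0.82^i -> [9.63, 7.9, 6.48, 5.31, 4.35]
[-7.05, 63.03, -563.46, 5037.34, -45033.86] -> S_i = -7.05*(-8.94)^i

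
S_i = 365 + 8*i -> [365, 373, 381, 389, 397]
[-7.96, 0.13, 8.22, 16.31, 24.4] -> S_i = -7.96 + 8.09*i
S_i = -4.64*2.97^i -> [-4.64, -13.78, -40.93, -121.56, -361.03]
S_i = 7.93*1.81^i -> [7.93, 14.35, 25.98, 47.02, 85.11]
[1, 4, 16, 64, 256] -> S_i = 1*4^i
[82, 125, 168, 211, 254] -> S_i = 82 + 43*i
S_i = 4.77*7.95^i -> [4.77, 37.92, 301.48, 2396.73, 19054.03]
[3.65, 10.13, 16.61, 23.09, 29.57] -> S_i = 3.65 + 6.48*i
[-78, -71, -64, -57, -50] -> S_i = -78 + 7*i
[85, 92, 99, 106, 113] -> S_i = 85 + 7*i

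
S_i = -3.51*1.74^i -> [-3.51, -6.11, -10.63, -18.49, -32.17]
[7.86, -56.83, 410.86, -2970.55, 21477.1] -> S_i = 7.86*(-7.23)^i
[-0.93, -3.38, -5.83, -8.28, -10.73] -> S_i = -0.93 + -2.45*i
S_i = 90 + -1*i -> [90, 89, 88, 87, 86]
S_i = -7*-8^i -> [-7, 56, -448, 3584, -28672]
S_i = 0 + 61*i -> [0, 61, 122, 183, 244]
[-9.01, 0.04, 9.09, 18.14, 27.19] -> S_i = -9.01 + 9.05*i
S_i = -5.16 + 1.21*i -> [-5.16, -3.95, -2.74, -1.53, -0.32]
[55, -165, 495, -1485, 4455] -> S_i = 55*-3^i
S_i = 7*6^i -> [7, 42, 252, 1512, 9072]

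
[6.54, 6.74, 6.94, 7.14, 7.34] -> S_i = 6.54 + 0.20*i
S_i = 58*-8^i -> [58, -464, 3712, -29696, 237568]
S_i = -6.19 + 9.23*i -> [-6.19, 3.04, 12.27, 21.5, 30.73]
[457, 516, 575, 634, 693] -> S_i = 457 + 59*i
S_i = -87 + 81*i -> [-87, -6, 75, 156, 237]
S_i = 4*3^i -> [4, 12, 36, 108, 324]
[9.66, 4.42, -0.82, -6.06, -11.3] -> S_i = 9.66 + -5.24*i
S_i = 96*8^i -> [96, 768, 6144, 49152, 393216]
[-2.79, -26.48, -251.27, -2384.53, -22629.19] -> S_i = -2.79*9.49^i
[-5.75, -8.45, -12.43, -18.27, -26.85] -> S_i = -5.75*1.47^i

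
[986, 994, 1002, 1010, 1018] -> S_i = 986 + 8*i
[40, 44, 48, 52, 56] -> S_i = 40 + 4*i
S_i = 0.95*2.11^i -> [0.95, 2.0, 4.23, 8.92, 18.83]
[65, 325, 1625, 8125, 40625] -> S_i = 65*5^i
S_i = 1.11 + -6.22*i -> [1.11, -5.11, -11.33, -17.55, -23.77]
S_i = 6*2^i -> [6, 12, 24, 48, 96]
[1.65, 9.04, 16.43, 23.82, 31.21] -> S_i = 1.65 + 7.39*i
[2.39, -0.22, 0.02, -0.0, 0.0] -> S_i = 2.39*(-0.09)^i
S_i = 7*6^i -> [7, 42, 252, 1512, 9072]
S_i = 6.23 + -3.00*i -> [6.23, 3.23, 0.23, -2.77, -5.77]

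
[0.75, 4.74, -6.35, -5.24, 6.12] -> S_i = Random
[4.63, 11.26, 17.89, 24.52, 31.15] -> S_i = 4.63 + 6.63*i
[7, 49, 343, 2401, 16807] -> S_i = 7*7^i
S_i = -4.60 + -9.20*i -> [-4.6, -13.8, -23.0, -32.2, -41.4]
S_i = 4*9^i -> [4, 36, 324, 2916, 26244]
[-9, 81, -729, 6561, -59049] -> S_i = -9*-9^i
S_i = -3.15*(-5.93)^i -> [-3.15, 18.68, -110.77, 656.86, -3895.2]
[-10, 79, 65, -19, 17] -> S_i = Random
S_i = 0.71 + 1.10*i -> [0.71, 1.81, 2.91, 4.01, 5.11]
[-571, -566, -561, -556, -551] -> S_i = -571 + 5*i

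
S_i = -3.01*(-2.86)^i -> [-3.01, 8.61, -24.62, 70.41, -201.39]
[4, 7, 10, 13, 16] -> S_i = 4 + 3*i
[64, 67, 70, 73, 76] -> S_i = 64 + 3*i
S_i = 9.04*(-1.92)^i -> [9.04, -17.36, 33.33, -63.98, 122.85]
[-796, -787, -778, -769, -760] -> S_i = -796 + 9*i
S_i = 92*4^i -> [92, 368, 1472, 5888, 23552]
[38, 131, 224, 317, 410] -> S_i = 38 + 93*i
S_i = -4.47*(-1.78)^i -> [-4.47, 7.96, -14.16, 25.21, -44.87]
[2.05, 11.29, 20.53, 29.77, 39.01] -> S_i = 2.05 + 9.24*i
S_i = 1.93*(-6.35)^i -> [1.93, -12.26, 77.82, -494.17, 3137.99]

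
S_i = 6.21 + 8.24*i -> [6.21, 14.45, 22.69, 30.93, 39.17]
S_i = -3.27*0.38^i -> [-3.27, -1.24, -0.47, -0.18, -0.07]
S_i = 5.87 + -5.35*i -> [5.87, 0.52, -4.83, -10.18, -15.53]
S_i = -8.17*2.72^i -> [-8.17, -22.22, -60.44, -164.41, -447.2]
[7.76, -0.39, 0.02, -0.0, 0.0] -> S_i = 7.76*(-0.05)^i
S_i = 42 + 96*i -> [42, 138, 234, 330, 426]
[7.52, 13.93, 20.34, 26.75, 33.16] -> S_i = 7.52 + 6.41*i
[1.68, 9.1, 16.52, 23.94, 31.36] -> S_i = 1.68 + 7.42*i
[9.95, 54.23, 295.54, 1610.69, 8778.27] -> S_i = 9.95*5.45^i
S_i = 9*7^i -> [9, 63, 441, 3087, 21609]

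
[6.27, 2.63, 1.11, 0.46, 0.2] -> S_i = 6.27*0.42^i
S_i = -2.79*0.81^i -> [-2.79, -2.26, -1.83, -1.48, -1.2]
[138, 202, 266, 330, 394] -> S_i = 138 + 64*i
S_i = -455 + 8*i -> [-455, -447, -439, -431, -423]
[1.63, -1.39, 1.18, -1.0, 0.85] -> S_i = 1.63*(-0.85)^i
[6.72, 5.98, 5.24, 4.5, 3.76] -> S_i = 6.72 + -0.74*i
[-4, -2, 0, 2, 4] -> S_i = -4 + 2*i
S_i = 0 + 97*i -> [0, 97, 194, 291, 388]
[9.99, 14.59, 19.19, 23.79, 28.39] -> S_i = 9.99 + 4.60*i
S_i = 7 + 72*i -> [7, 79, 151, 223, 295]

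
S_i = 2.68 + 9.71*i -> [2.68, 12.39, 22.1, 31.81, 41.52]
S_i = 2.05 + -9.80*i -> [2.05, -7.75, -17.55, -27.35, -37.15]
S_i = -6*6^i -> [-6, -36, -216, -1296, -7776]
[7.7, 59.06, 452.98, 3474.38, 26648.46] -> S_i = 7.70*7.67^i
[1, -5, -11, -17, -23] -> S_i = 1 + -6*i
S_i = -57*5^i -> [-57, -285, -1425, -7125, -35625]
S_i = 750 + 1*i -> [750, 751, 752, 753, 754]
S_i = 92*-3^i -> [92, -276, 828, -2484, 7452]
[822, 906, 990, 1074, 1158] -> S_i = 822 + 84*i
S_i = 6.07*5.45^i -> [6.07, 33.08, 180.29, 982.6, 5355.19]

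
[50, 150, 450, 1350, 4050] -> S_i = 50*3^i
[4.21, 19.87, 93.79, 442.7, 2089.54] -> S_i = 4.21*4.72^i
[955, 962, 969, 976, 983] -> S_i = 955 + 7*i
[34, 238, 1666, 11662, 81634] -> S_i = 34*7^i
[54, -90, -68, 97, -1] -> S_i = Random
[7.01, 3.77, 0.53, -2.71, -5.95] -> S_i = 7.01 + -3.24*i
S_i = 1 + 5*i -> [1, 6, 11, 16, 21]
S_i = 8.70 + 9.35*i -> [8.7, 18.05, 27.4, 36.75, 46.1]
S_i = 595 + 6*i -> [595, 601, 607, 613, 619]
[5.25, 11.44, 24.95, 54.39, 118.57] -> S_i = 5.25*2.18^i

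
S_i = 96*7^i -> [96, 672, 4704, 32928, 230496]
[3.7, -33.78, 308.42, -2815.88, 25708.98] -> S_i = 3.70*(-9.13)^i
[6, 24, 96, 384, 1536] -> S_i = 6*4^i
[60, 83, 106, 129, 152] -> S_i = 60 + 23*i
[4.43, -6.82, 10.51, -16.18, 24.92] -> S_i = 4.43*(-1.54)^i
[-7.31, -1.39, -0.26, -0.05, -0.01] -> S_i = -7.31*0.19^i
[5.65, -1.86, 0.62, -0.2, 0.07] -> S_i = 5.65*(-0.33)^i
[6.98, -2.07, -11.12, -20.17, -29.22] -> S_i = 6.98 + -9.05*i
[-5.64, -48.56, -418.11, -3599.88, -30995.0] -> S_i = -5.64*8.61^i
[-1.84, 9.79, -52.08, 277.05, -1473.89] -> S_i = -1.84*(-5.32)^i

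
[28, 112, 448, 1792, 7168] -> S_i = 28*4^i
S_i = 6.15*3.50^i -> [6.15, 21.52, 75.34, 263.68, 922.88]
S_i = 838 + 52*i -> [838, 890, 942, 994, 1046]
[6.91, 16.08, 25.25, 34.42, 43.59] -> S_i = 6.91 + 9.17*i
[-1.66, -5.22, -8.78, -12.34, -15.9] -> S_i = -1.66 + -3.56*i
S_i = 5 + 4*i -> [5, 9, 13, 17, 21]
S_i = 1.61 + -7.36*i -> [1.61, -5.75, -13.11, -20.47, -27.83]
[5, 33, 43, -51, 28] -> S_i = Random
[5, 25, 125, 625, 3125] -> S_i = 5*5^i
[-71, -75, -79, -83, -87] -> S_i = -71 + -4*i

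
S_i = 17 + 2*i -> [17, 19, 21, 23, 25]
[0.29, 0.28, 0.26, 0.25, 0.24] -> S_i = 0.29*0.95^i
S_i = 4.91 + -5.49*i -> [4.91, -0.58, -6.07, -11.56, -17.05]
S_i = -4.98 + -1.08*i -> [-4.98, -6.06, -7.14, -8.22, -9.3]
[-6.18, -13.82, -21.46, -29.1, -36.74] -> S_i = -6.18 + -7.64*i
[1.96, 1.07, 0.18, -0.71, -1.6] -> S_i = 1.96 + -0.89*i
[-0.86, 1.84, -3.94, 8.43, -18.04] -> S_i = -0.86*(-2.14)^i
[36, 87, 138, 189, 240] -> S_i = 36 + 51*i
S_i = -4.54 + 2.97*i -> [-4.54, -1.57, 1.4, 4.37, 7.34]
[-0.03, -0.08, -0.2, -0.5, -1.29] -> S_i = -0.03*2.56^i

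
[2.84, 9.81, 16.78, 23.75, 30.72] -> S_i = 2.84 + 6.97*i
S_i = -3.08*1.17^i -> [-3.08, -3.6, -4.22, -4.93, -5.77]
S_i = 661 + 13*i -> [661, 674, 687, 700, 713]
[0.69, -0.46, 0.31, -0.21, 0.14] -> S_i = 0.69*(-0.67)^i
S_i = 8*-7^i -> [8, -56, 392, -2744, 19208]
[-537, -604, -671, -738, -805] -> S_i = -537 + -67*i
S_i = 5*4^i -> [5, 20, 80, 320, 1280]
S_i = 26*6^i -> [26, 156, 936, 5616, 33696]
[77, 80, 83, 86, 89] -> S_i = 77 + 3*i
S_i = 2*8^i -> [2, 16, 128, 1024, 8192]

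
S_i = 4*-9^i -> [4, -36, 324, -2916, 26244]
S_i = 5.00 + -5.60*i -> [5.0, -0.6, -6.2, -11.8, -17.4]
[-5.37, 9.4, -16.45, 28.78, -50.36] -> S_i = -5.37*(-1.75)^i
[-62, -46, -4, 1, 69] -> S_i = Random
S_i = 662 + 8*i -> [662, 670, 678, 686, 694]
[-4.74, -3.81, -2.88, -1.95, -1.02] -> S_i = -4.74 + 0.93*i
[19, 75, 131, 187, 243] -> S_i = 19 + 56*i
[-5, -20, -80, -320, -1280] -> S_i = -5*4^i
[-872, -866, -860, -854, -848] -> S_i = -872 + 6*i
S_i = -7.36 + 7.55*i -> [-7.36, 0.19, 7.74, 15.29, 22.84]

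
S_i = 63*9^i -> [63, 567, 5103, 45927, 413343]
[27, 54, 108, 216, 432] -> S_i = 27*2^i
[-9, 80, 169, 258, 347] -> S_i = -9 + 89*i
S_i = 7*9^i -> [7, 63, 567, 5103, 45927]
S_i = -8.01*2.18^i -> [-8.01, -17.46, -38.07, -82.99, -180.91]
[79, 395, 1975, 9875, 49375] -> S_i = 79*5^i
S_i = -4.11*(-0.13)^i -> [-4.11, 0.53, -0.07, 0.01, -0.0]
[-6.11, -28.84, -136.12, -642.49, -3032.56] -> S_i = -6.11*4.72^i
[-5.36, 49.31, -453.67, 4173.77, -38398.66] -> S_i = -5.36*(-9.20)^i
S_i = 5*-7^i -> [5, -35, 245, -1715, 12005]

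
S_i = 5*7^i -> [5, 35, 245, 1715, 12005]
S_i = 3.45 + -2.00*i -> [3.45, 1.45, -0.55, -2.55, -4.55]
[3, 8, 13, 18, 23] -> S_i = 3 + 5*i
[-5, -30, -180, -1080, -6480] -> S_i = -5*6^i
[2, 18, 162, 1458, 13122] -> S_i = 2*9^i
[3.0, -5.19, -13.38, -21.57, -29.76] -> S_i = 3.00 + -8.19*i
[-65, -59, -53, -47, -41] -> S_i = -65 + 6*i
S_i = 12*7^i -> [12, 84, 588, 4116, 28812]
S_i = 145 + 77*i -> [145, 222, 299, 376, 453]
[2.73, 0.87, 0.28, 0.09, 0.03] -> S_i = 2.73*0.32^i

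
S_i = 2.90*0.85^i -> [2.9, 2.46, 2.1, 1.78, 1.51]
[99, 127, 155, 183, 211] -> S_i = 99 + 28*i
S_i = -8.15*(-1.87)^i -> [-8.15, 15.24, -28.5, 53.29, -99.66]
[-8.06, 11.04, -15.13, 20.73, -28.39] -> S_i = -8.06*(-1.37)^i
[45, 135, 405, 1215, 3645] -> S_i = 45*3^i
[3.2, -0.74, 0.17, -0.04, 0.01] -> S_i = 3.20*(-0.23)^i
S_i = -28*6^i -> [-28, -168, -1008, -6048, -36288]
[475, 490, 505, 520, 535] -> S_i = 475 + 15*i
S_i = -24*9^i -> [-24, -216, -1944, -17496, -157464]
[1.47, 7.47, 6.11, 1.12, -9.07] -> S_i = Random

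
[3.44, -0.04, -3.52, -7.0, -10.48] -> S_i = 3.44 + -3.48*i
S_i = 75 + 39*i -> [75, 114, 153, 192, 231]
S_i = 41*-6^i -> [41, -246, 1476, -8856, 53136]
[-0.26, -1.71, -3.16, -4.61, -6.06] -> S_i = -0.26 + -1.45*i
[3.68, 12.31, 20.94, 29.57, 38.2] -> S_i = 3.68 + 8.63*i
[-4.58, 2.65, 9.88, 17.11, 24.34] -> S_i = -4.58 + 7.23*i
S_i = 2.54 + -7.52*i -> [2.54, -4.98, -12.5, -20.02, -27.54]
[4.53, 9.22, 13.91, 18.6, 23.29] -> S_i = 4.53 + 4.69*i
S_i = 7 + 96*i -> [7, 103, 199, 295, 391]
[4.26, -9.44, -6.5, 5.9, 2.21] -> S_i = Random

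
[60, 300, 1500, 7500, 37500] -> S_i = 60*5^i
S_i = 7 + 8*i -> [7, 15, 23, 31, 39]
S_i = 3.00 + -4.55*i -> [3.0, -1.55, -6.1, -10.65, -15.2]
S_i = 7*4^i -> [7, 28, 112, 448, 1792]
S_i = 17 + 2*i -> [17, 19, 21, 23, 25]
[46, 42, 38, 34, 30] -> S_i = 46 + -4*i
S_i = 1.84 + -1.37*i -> [1.84, 0.47, -0.9, -2.27, -3.64]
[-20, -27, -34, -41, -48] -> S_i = -20 + -7*i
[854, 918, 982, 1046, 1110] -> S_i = 854 + 64*i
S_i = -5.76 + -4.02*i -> [-5.76, -9.78, -13.8, -17.82, -21.84]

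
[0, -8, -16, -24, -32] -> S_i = 0 + -8*i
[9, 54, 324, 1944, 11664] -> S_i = 9*6^i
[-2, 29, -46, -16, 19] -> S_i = Random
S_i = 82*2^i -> [82, 164, 328, 656, 1312]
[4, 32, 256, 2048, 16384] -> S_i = 4*8^i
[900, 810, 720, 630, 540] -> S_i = 900 + -90*i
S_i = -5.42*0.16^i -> [-5.42, -0.87, -0.14, -0.02, -0.0]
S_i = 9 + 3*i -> [9, 12, 15, 18, 21]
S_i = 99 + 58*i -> [99, 157, 215, 273, 331]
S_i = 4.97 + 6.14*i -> [4.97, 11.11, 17.25, 23.39, 29.53]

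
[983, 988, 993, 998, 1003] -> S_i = 983 + 5*i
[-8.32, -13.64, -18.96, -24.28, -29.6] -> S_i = -8.32 + -5.32*i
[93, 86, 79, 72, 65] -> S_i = 93 + -7*i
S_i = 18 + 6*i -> [18, 24, 30, 36, 42]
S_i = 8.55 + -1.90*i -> [8.55, 6.65, 4.75, 2.85, 0.95]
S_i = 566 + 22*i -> [566, 588, 610, 632, 654]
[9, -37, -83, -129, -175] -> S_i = 9 + -46*i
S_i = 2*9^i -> [2, 18, 162, 1458, 13122]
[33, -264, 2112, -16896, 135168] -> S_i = 33*-8^i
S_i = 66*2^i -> [66, 132, 264, 528, 1056]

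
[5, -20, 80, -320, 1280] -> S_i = 5*-4^i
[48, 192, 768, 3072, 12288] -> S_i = 48*4^i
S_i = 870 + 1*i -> [870, 871, 872, 873, 874]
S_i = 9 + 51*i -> [9, 60, 111, 162, 213]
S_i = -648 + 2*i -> [-648, -646, -644, -642, -640]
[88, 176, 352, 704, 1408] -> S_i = 88*2^i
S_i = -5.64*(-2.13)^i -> [-5.64, 12.01, -25.59, 54.5, -116.09]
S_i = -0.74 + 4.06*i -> [-0.74, 3.32, 7.38, 11.44, 15.5]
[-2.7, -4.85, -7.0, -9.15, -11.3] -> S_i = -2.70 + -2.15*i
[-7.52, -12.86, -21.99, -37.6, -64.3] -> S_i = -7.52*1.71^i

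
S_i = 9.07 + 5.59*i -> [9.07, 14.66, 20.25, 25.84, 31.43]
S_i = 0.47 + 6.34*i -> [0.47, 6.81, 13.15, 19.49, 25.83]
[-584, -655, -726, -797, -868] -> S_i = -584 + -71*i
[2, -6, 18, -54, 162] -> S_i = 2*-3^i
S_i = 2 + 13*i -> [2, 15, 28, 41, 54]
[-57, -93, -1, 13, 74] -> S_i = Random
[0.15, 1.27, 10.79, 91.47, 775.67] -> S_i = 0.15*8.48^i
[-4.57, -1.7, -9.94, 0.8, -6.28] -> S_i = Random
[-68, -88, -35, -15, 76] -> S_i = Random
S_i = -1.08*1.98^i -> [-1.08, -2.14, -4.23, -8.38, -16.6]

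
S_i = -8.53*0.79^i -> [-8.53, -6.74, -5.32, -4.21, -3.32]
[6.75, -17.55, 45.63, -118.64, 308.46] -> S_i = 6.75*(-2.60)^i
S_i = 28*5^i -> [28, 140, 700, 3500, 17500]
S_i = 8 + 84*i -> [8, 92, 176, 260, 344]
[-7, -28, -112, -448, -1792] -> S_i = -7*4^i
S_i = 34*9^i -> [34, 306, 2754, 24786, 223074]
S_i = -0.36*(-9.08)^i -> [-0.36, 3.27, -29.68, 269.5, -2447.07]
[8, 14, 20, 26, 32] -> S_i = 8 + 6*i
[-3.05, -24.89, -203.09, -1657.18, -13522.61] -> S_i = -3.05*8.16^i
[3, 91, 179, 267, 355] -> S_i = 3 + 88*i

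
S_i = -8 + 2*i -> [-8, -6, -4, -2, 0]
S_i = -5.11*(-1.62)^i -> [-5.11, 8.28, -13.41, 21.73, -35.19]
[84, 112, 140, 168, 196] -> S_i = 84 + 28*i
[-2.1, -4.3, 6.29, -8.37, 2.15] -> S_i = Random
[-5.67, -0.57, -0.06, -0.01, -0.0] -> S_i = -5.67*0.10^i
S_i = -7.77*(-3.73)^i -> [-7.77, 28.98, -108.1, 403.23, -1504.03]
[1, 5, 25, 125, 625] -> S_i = 1*5^i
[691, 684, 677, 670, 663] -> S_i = 691 + -7*i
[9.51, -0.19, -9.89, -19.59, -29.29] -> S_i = 9.51 + -9.70*i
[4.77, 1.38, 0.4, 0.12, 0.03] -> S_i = 4.77*0.29^i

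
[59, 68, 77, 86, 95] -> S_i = 59 + 9*i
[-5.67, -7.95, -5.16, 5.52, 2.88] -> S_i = Random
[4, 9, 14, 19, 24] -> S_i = 4 + 5*i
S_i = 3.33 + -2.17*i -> [3.33, 1.16, -1.01, -3.18, -5.35]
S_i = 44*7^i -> [44, 308, 2156, 15092, 105644]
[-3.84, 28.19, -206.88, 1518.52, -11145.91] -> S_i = -3.84*(-7.34)^i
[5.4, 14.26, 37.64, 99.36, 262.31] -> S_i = 5.40*2.64^i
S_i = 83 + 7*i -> [83, 90, 97, 104, 111]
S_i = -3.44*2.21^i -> [-3.44, -7.6, -16.8, -37.13, -82.06]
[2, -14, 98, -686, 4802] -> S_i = 2*-7^i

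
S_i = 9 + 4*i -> [9, 13, 17, 21, 25]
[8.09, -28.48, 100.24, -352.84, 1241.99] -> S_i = 8.09*(-3.52)^i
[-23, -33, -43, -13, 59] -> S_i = Random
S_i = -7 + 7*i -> [-7, 0, 7, 14, 21]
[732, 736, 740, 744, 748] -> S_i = 732 + 4*i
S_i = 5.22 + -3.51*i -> [5.22, 1.71, -1.8, -5.31, -8.82]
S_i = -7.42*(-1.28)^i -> [-7.42, 9.5, -12.16, 15.56, -19.92]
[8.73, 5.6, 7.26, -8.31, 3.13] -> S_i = Random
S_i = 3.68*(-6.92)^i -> [3.68, -25.47, 176.22, -1219.46, 8438.63]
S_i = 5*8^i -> [5, 40, 320, 2560, 20480]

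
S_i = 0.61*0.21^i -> [0.61, 0.13, 0.03, 0.01, 0.0]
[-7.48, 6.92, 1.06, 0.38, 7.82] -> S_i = Random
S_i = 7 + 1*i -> [7, 8, 9, 10, 11]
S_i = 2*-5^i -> [2, -10, 50, -250, 1250]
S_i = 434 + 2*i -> [434, 436, 438, 440, 442]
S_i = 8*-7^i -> [8, -56, 392, -2744, 19208]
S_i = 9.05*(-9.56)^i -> [9.05, -86.52, 827.11, -7907.19, 75592.75]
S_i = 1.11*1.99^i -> [1.11, 2.21, 4.4, 8.75, 17.41]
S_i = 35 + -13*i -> [35, 22, 9, -4, -17]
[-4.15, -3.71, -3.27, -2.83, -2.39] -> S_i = -4.15 + 0.44*i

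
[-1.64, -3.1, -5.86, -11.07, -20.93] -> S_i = -1.64*1.89^i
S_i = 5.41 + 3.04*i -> [5.41, 8.45, 11.49, 14.53, 17.57]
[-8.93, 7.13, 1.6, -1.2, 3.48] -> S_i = Random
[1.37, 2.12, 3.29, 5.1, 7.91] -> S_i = 1.37*1.55^i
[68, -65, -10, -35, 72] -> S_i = Random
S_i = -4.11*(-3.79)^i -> [-4.11, 15.58, -59.04, 223.75, -848.01]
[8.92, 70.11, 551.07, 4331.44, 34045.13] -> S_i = 8.92*7.86^i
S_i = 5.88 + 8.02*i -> [5.88, 13.9, 21.92, 29.94, 37.96]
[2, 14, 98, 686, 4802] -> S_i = 2*7^i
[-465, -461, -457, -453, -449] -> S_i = -465 + 4*i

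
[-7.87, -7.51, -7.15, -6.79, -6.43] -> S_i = -7.87 + 0.36*i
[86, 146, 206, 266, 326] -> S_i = 86 + 60*i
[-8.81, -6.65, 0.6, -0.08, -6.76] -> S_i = Random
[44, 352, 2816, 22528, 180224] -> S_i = 44*8^i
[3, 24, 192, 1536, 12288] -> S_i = 3*8^i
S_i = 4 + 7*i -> [4, 11, 18, 25, 32]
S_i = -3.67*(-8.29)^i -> [-3.67, 30.42, -252.22, 2090.88, -17333.42]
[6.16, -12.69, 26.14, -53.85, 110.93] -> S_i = 6.16*(-2.06)^i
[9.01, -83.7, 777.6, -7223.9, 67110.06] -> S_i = 9.01*(-9.29)^i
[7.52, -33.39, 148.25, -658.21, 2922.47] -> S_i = 7.52*(-4.44)^i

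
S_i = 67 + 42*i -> [67, 109, 151, 193, 235]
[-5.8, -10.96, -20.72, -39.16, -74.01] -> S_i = -5.80*1.89^i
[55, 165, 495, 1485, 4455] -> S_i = 55*3^i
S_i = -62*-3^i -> [-62, 186, -558, 1674, -5022]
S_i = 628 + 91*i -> [628, 719, 810, 901, 992]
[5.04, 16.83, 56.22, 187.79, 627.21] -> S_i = 5.04*3.34^i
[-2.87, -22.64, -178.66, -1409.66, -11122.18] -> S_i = -2.87*7.89^i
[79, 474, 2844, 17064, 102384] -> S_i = 79*6^i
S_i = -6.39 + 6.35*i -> [-6.39, -0.04, 6.31, 12.66, 19.01]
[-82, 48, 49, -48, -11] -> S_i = Random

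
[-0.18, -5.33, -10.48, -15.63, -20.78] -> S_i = -0.18 + -5.15*i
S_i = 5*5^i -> [5, 25, 125, 625, 3125]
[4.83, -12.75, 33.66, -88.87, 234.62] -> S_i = 4.83*(-2.64)^i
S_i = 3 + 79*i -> [3, 82, 161, 240, 319]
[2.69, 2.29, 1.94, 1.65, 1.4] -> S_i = 2.69*0.85^i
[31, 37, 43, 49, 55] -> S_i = 31 + 6*i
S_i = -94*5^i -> [-94, -470, -2350, -11750, -58750]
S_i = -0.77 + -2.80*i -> [-0.77, -3.57, -6.37, -9.17, -11.97]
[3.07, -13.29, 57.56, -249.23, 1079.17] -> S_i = 3.07*(-4.33)^i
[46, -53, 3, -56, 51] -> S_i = Random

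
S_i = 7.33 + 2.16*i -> [7.33, 9.49, 11.65, 13.81, 15.97]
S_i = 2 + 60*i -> [2, 62, 122, 182, 242]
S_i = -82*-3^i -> [-82, 246, -738, 2214, -6642]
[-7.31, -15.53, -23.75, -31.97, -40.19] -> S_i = -7.31 + -8.22*i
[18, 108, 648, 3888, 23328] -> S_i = 18*6^i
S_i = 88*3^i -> [88, 264, 792, 2376, 7128]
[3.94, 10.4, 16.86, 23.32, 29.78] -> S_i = 3.94 + 6.46*i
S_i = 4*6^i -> [4, 24, 144, 864, 5184]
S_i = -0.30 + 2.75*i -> [-0.3, 2.45, 5.2, 7.95, 10.7]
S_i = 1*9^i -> [1, 9, 81, 729, 6561]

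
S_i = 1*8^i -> [1, 8, 64, 512, 4096]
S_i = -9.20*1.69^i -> [-9.2, -15.55, -26.28, -44.41, -75.05]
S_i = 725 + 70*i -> [725, 795, 865, 935, 1005]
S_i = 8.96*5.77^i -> [8.96, 51.7, 298.3, 1721.22, 9931.42]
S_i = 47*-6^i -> [47, -282, 1692, -10152, 60912]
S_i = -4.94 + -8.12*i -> [-4.94, -13.06, -21.18, -29.3, -37.42]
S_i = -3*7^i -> [-3, -21, -147, -1029, -7203]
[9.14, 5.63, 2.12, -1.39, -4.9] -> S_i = 9.14 + -3.51*i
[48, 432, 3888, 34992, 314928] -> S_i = 48*9^i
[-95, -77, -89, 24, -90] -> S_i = Random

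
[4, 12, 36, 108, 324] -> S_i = 4*3^i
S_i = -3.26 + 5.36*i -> [-3.26, 2.1, 7.46, 12.82, 18.18]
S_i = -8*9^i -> [-8, -72, -648, -5832, -52488]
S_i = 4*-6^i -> [4, -24, 144, -864, 5184]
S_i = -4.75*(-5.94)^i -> [-4.75, 28.22, -167.6, 995.53, -5913.43]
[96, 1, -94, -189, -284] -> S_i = 96 + -95*i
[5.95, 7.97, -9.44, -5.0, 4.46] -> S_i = Random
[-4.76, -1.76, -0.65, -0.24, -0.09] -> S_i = -4.76*0.37^i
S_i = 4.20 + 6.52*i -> [4.2, 10.72, 17.24, 23.76, 30.28]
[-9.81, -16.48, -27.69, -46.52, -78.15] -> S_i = -9.81*1.68^i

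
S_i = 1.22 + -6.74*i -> [1.22, -5.52, -12.26, -19.0, -25.74]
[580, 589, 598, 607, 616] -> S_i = 580 + 9*i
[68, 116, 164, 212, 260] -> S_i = 68 + 48*i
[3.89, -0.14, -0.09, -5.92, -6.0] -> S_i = Random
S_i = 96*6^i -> [96, 576, 3456, 20736, 124416]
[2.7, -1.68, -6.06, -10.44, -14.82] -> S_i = 2.70 + -4.38*i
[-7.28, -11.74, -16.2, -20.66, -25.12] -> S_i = -7.28 + -4.46*i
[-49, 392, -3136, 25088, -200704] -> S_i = -49*-8^i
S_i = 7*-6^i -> [7, -42, 252, -1512, 9072]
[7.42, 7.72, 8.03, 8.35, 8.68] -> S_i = 7.42*1.04^i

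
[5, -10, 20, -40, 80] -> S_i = 5*-2^i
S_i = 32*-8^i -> [32, -256, 2048, -16384, 131072]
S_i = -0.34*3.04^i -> [-0.34, -1.03, -3.14, -9.55, -29.04]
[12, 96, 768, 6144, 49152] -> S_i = 12*8^i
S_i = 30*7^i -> [30, 210, 1470, 10290, 72030]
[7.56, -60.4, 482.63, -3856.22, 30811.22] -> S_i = 7.56*(-7.99)^i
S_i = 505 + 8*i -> [505, 513, 521, 529, 537]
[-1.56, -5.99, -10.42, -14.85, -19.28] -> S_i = -1.56 + -4.43*i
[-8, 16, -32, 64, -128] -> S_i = -8*-2^i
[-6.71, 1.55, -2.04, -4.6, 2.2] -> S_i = Random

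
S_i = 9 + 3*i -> [9, 12, 15, 18, 21]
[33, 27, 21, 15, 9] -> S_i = 33 + -6*i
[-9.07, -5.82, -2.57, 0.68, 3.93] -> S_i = -9.07 + 3.25*i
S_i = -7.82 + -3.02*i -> [-7.82, -10.84, -13.86, -16.88, -19.9]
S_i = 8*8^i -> [8, 64, 512, 4096, 32768]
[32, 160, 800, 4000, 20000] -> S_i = 32*5^i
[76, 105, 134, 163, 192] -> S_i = 76 + 29*i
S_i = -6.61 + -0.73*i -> [-6.61, -7.34, -8.07, -8.8, -9.53]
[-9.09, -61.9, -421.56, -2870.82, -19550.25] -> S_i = -9.09*6.81^i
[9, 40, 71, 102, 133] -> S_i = 9 + 31*i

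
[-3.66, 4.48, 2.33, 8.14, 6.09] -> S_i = Random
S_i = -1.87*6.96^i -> [-1.87, -13.02, -90.59, -630.48, -4388.12]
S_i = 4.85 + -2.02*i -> [4.85, 2.83, 0.81, -1.21, -3.23]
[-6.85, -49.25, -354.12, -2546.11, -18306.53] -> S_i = -6.85*7.19^i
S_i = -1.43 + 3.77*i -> [-1.43, 2.34, 6.11, 9.88, 13.65]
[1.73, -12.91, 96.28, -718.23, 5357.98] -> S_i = 1.73*(-7.46)^i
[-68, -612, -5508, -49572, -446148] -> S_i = -68*9^i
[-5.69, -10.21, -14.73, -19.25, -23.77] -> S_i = -5.69 + -4.52*i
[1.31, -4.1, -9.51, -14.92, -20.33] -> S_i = 1.31 + -5.41*i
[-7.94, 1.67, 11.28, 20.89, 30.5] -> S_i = -7.94 + 9.61*i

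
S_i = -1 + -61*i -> [-1, -62, -123, -184, -245]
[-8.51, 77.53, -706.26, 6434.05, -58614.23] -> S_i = -8.51*(-9.11)^i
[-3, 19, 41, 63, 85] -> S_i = -3 + 22*i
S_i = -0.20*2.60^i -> [-0.2, -0.52, -1.35, -3.52, -9.14]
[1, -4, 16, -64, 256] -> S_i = 1*-4^i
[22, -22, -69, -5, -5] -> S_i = Random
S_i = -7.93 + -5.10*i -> [-7.93, -13.03, -18.13, -23.23, -28.33]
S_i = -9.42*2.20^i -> [-9.42, -20.72, -45.59, -100.3, -220.67]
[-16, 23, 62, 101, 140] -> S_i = -16 + 39*i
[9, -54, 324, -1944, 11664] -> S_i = 9*-6^i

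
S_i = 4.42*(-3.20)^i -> [4.42, -14.14, 45.26, -144.83, 463.47]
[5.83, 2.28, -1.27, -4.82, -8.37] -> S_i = 5.83 + -3.55*i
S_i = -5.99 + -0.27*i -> [-5.99, -6.26, -6.53, -6.8, -7.07]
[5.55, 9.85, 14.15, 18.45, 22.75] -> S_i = 5.55 + 4.30*i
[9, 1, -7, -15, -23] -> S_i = 9 + -8*i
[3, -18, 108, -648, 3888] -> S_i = 3*-6^i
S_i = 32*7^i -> [32, 224, 1568, 10976, 76832]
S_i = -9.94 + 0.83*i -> [-9.94, -9.11, -8.28, -7.45, -6.62]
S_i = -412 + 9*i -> [-412, -403, -394, -385, -376]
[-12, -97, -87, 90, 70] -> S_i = Random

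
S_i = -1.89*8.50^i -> [-1.89, -16.06, -136.55, -1160.7, -9865.92]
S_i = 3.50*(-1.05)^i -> [3.5, -3.68, 3.86, -4.05, 4.25]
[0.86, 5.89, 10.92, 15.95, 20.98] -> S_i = 0.86 + 5.03*i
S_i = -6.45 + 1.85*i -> [-6.45, -4.6, -2.75, -0.9, 0.95]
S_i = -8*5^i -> [-8, -40, -200, -1000, -5000]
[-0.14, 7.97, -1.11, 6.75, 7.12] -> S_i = Random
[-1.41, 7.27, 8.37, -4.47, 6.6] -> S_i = Random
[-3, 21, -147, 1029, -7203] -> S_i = -3*-7^i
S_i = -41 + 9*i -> [-41, -32, -23, -14, -5]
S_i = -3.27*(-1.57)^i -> [-3.27, 5.13, -8.06, 12.65, -19.87]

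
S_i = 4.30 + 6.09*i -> [4.3, 10.39, 16.48, 22.57, 28.66]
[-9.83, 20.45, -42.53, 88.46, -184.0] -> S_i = -9.83*(-2.08)^i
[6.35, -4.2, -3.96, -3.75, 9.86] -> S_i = Random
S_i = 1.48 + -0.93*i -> [1.48, 0.55, -0.38, -1.31, -2.24]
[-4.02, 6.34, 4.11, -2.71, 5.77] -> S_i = Random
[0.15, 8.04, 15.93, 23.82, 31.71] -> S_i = 0.15 + 7.89*i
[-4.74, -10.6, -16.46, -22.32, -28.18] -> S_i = -4.74 + -5.86*i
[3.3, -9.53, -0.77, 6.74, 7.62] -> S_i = Random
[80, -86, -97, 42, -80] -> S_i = Random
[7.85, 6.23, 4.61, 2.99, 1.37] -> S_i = 7.85 + -1.62*i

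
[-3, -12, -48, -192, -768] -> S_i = -3*4^i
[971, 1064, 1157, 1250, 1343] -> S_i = 971 + 93*i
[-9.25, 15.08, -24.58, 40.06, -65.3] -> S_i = -9.25*(-1.63)^i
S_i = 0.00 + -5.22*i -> [0.0, -5.22, -10.44, -15.66, -20.88]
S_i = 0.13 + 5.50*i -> [0.13, 5.63, 11.13, 16.63, 22.13]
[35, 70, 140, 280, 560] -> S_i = 35*2^i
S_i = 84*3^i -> [84, 252, 756, 2268, 6804]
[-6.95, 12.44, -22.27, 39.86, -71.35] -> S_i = -6.95*(-1.79)^i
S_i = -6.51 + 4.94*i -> [-6.51, -1.57, 3.37, 8.31, 13.25]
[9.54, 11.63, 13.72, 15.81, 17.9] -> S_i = 9.54 + 2.09*i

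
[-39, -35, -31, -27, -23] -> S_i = -39 + 4*i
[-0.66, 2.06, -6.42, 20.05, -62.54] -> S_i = -0.66*(-3.12)^i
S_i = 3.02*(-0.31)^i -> [3.02, -0.94, 0.29, -0.09, 0.03]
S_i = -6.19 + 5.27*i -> [-6.19, -0.92, 4.35, 9.62, 14.89]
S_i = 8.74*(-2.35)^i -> [8.74, -20.54, 48.27, -113.43, 266.55]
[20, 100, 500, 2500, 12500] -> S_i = 20*5^i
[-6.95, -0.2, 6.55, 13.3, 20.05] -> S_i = -6.95 + 6.75*i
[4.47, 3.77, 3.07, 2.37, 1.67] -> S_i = 4.47 + -0.70*i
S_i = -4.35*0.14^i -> [-4.35, -0.61, -0.09, -0.01, -0.0]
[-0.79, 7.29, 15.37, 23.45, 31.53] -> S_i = -0.79 + 8.08*i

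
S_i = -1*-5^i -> [-1, 5, -25, 125, -625]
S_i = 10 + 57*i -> [10, 67, 124, 181, 238]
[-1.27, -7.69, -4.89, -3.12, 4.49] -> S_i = Random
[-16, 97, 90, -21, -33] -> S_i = Random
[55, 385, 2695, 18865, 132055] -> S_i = 55*7^i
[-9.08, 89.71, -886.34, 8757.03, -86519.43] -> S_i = -9.08*(-9.88)^i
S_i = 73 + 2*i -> [73, 75, 77, 79, 81]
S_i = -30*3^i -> [-30, -90, -270, -810, -2430]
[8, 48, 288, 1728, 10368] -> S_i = 8*6^i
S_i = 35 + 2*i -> [35, 37, 39, 41, 43]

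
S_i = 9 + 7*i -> [9, 16, 23, 30, 37]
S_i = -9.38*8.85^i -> [-9.38, -83.01, -734.67, -6501.79, -57540.8]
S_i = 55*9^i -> [55, 495, 4455, 40095, 360855]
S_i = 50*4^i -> [50, 200, 800, 3200, 12800]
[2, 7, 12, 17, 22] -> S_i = 2 + 5*i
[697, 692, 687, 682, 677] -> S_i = 697 + -5*i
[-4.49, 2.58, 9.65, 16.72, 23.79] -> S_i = -4.49 + 7.07*i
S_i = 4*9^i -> [4, 36, 324, 2916, 26244]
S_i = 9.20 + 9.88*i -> [9.2, 19.08, 28.96, 38.84, 48.72]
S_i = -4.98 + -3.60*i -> [-4.98, -8.58, -12.18, -15.78, -19.38]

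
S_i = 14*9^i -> [14, 126, 1134, 10206, 91854]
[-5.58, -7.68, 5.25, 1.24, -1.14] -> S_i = Random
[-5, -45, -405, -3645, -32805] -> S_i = -5*9^i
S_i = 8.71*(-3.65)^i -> [8.71, -31.79, 116.04, -423.54, 1545.93]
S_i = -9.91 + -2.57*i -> [-9.91, -12.48, -15.05, -17.62, -20.19]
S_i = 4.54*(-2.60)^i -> [4.54, -11.8, 30.69, -79.8, 207.47]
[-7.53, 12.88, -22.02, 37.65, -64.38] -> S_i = -7.53*(-1.71)^i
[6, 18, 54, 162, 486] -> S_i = 6*3^i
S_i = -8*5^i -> [-8, -40, -200, -1000, -5000]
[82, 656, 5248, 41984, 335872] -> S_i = 82*8^i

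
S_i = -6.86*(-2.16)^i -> [-6.86, 14.82, -32.01, 69.13, -149.33]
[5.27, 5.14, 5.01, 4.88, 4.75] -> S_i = 5.27 + -0.13*i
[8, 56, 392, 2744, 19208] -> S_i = 8*7^i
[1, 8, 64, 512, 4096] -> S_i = 1*8^i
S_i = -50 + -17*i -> [-50, -67, -84, -101, -118]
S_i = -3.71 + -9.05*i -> [-3.71, -12.76, -21.81, -30.86, -39.91]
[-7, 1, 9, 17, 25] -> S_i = -7 + 8*i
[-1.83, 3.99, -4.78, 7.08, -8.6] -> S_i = Random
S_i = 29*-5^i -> [29, -145, 725, -3625, 18125]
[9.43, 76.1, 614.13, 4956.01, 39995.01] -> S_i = 9.43*8.07^i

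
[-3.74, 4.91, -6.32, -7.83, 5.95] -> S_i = Random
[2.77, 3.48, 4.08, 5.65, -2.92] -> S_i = Random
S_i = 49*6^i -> [49, 294, 1764, 10584, 63504]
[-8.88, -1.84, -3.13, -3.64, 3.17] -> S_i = Random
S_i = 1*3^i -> [1, 3, 9, 27, 81]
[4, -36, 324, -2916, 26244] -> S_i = 4*-9^i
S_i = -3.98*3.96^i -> [-3.98, -15.76, -62.41, -247.15, -978.73]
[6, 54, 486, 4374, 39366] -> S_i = 6*9^i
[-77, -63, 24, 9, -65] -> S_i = Random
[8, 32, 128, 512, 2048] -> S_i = 8*4^i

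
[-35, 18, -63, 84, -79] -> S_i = Random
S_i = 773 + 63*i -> [773, 836, 899, 962, 1025]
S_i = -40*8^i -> [-40, -320, -2560, -20480, -163840]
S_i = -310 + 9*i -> [-310, -301, -292, -283, -274]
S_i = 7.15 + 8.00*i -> [7.15, 15.15, 23.15, 31.15, 39.15]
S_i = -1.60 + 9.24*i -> [-1.6, 7.64, 16.88, 26.12, 35.36]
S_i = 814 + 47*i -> [814, 861, 908, 955, 1002]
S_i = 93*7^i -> [93, 651, 4557, 31899, 223293]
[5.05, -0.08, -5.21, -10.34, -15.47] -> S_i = 5.05 + -5.13*i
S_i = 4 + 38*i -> [4, 42, 80, 118, 156]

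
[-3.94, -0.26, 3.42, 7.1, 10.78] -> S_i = -3.94 + 3.68*i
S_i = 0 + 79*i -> [0, 79, 158, 237, 316]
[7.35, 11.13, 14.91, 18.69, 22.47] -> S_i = 7.35 + 3.78*i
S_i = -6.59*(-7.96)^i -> [-6.59, 52.46, -417.55, 3323.72, -26456.82]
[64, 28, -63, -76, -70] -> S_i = Random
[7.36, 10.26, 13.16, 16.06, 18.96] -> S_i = 7.36 + 2.90*i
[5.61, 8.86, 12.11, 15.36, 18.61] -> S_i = 5.61 + 3.25*i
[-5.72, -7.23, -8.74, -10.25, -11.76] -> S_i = -5.72 + -1.51*i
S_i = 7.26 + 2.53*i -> [7.26, 9.79, 12.32, 14.85, 17.38]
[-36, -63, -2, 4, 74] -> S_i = Random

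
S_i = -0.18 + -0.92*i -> [-0.18, -1.1, -2.02, -2.94, -3.86]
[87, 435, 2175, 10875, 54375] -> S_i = 87*5^i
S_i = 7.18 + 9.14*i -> [7.18, 16.32, 25.46, 34.6, 43.74]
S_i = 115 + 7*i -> [115, 122, 129, 136, 143]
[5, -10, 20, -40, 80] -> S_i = 5*-2^i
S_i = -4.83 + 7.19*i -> [-4.83, 2.36, 9.55, 16.74, 23.93]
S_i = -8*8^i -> [-8, -64, -512, -4096, -32768]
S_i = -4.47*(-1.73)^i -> [-4.47, 7.73, -13.38, 23.14, -40.04]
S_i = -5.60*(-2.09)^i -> [-5.6, 11.7, -24.46, 51.12, -106.85]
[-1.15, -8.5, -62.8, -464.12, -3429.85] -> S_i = -1.15*7.39^i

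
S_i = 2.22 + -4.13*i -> [2.22, -1.91, -6.04, -10.17, -14.3]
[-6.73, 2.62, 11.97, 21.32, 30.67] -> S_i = -6.73 + 9.35*i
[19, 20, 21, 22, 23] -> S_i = 19 + 1*i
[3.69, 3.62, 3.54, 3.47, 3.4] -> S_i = 3.69*0.98^i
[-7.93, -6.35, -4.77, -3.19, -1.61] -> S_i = -7.93 + 1.58*i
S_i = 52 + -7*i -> [52, 45, 38, 31, 24]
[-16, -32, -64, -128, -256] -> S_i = -16*2^i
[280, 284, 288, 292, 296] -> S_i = 280 + 4*i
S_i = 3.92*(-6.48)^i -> [3.92, -25.4, 164.6, -1066.62, 6911.72]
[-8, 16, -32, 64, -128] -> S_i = -8*-2^i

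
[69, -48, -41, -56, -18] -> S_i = Random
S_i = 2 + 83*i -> [2, 85, 168, 251, 334]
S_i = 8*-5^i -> [8, -40, 200, -1000, 5000]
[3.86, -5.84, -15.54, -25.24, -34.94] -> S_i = 3.86 + -9.70*i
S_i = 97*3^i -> [97, 291, 873, 2619, 7857]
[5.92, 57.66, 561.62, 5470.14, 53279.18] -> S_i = 5.92*9.74^i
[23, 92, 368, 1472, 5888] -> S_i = 23*4^i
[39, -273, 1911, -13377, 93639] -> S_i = 39*-7^i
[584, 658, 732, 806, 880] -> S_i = 584 + 74*i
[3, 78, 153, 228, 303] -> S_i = 3 + 75*i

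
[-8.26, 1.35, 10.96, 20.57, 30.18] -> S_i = -8.26 + 9.61*i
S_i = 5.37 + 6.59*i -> [5.37, 11.96, 18.55, 25.14, 31.73]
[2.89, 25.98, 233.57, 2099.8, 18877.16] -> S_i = 2.89*8.99^i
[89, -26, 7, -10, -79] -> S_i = Random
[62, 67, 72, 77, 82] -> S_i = 62 + 5*i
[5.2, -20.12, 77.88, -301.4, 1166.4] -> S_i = 5.20*(-3.87)^i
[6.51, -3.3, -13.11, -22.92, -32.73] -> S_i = 6.51 + -9.81*i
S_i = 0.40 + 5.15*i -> [0.4, 5.55, 10.7, 15.85, 21.0]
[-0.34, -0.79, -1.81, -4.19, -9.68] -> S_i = -0.34*2.31^i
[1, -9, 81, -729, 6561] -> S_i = 1*-9^i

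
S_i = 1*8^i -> [1, 8, 64, 512, 4096]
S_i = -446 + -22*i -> [-446, -468, -490, -512, -534]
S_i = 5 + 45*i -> [5, 50, 95, 140, 185]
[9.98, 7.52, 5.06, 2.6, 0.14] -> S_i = 9.98 + -2.46*i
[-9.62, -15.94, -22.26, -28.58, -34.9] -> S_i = -9.62 + -6.32*i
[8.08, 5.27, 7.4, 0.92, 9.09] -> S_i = Random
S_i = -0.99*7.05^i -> [-0.99, -6.98, -49.21, -346.9, -2445.64]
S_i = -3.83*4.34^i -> [-3.83, -16.62, -72.14, -313.09, -1358.81]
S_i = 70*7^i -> [70, 490, 3430, 24010, 168070]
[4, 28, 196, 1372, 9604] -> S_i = 4*7^i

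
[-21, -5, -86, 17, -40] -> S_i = Random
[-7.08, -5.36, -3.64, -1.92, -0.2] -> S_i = -7.08 + 1.72*i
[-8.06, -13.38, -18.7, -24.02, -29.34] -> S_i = -8.06 + -5.32*i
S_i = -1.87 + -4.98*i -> [-1.87, -6.85, -11.83, -16.81, -21.79]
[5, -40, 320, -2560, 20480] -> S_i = 5*-8^i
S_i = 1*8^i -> [1, 8, 64, 512, 4096]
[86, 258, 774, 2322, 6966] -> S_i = 86*3^i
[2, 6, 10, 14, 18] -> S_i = 2 + 4*i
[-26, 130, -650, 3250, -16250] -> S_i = -26*-5^i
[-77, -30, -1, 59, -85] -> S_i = Random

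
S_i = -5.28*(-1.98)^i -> [-5.28, 10.45, -20.7, 40.99, -81.15]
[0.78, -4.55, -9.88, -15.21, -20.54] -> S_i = 0.78 + -5.33*i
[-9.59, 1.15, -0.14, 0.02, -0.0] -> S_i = -9.59*(-0.12)^i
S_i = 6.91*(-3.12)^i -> [6.91, -21.56, 67.26, -209.87, 654.78]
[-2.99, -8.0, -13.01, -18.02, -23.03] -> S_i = -2.99 + -5.01*i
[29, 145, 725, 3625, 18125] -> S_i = 29*5^i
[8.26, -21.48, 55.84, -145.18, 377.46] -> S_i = 8.26*(-2.60)^i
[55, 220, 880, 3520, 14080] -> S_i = 55*4^i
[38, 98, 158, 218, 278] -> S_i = 38 + 60*i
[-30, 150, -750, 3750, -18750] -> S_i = -30*-5^i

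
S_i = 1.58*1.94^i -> [1.58, 3.07, 5.95, 11.54, 22.38]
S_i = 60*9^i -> [60, 540, 4860, 43740, 393660]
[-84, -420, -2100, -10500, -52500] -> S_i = -84*5^i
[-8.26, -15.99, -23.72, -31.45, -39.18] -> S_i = -8.26 + -7.73*i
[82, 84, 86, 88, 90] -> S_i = 82 + 2*i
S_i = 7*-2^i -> [7, -14, 28, -56, 112]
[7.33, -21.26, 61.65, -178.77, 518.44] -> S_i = 7.33*(-2.90)^i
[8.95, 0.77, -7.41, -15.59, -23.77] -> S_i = 8.95 + -8.18*i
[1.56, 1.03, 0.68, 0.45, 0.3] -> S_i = 1.56*0.66^i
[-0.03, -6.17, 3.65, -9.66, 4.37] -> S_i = Random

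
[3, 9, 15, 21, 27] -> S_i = 3 + 6*i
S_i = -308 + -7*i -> [-308, -315, -322, -329, -336]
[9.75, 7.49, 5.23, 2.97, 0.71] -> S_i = 9.75 + -2.26*i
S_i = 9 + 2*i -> [9, 11, 13, 15, 17]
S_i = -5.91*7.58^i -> [-5.91, -44.8, -339.57, -2573.92, -19510.32]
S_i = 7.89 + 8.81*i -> [7.89, 16.7, 25.51, 34.32, 43.13]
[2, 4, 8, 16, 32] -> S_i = 2*2^i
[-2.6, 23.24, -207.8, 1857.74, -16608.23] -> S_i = -2.60*(-8.94)^i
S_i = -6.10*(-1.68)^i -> [-6.1, 10.25, -17.22, 28.92, -48.59]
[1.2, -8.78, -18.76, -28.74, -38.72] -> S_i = 1.20 + -9.98*i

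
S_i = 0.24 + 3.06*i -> [0.24, 3.3, 6.36, 9.42, 12.48]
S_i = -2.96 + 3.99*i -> [-2.96, 1.03, 5.02, 9.01, 13.0]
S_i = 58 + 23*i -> [58, 81, 104, 127, 150]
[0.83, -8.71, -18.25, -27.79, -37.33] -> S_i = 0.83 + -9.54*i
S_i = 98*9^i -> [98, 882, 7938, 71442, 642978]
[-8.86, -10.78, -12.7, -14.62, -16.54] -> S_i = -8.86 + -1.92*i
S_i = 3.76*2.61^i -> [3.76, 9.81, 25.61, 66.85, 174.48]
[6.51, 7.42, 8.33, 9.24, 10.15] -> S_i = 6.51 + 0.91*i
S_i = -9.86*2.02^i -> [-9.86, -19.92, -40.23, -81.27, -164.17]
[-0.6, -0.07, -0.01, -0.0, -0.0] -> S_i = -0.60*0.12^i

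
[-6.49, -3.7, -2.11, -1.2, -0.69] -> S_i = -6.49*0.57^i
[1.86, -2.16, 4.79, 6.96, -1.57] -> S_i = Random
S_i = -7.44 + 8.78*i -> [-7.44, 1.34, 10.12, 18.9, 27.68]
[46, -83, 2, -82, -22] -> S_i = Random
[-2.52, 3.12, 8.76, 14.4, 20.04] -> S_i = -2.52 + 5.64*i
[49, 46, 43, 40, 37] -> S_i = 49 + -3*i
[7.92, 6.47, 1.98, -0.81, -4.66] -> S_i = Random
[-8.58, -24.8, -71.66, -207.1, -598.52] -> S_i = -8.58*2.89^i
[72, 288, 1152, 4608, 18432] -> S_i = 72*4^i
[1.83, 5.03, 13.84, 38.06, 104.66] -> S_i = 1.83*2.75^i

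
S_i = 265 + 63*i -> [265, 328, 391, 454, 517]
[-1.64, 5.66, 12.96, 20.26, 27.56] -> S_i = -1.64 + 7.30*i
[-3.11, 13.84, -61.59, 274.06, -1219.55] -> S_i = -3.11*(-4.45)^i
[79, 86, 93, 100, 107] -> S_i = 79 + 7*i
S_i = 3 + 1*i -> [3, 4, 5, 6, 7]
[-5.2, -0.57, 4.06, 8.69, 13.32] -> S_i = -5.20 + 4.63*i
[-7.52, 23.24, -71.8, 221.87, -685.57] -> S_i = -7.52*(-3.09)^i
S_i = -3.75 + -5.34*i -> [-3.75, -9.09, -14.43, -19.77, -25.11]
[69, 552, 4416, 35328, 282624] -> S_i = 69*8^i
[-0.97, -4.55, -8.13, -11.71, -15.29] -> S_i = -0.97 + -3.58*i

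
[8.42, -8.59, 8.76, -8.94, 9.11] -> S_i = 8.42*(-1.02)^i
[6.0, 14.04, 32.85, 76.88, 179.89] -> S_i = 6.00*2.34^i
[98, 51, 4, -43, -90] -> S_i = 98 + -47*i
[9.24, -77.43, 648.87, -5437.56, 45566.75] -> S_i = 9.24*(-8.38)^i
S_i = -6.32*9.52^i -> [-6.32, -60.17, -572.78, -5452.9, -51911.65]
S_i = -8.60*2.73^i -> [-8.6, -23.48, -64.09, -174.98, -477.69]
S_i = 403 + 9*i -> [403, 412, 421, 430, 439]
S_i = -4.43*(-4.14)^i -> [-4.43, 18.34, -75.93, 314.34, -1301.38]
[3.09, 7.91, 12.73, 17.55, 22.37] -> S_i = 3.09 + 4.82*i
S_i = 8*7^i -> [8, 56, 392, 2744, 19208]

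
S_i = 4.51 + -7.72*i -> [4.51, -3.21, -10.93, -18.65, -26.37]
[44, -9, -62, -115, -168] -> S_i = 44 + -53*i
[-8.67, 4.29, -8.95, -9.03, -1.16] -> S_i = Random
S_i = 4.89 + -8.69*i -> [4.89, -3.8, -12.49, -21.18, -29.87]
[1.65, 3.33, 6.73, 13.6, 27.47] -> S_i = 1.65*2.02^i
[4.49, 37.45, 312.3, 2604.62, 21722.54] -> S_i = 4.49*8.34^i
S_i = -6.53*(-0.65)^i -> [-6.53, 4.24, -2.76, 1.79, -1.17]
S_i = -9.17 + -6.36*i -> [-9.17, -15.53, -21.89, -28.25, -34.61]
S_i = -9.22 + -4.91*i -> [-9.22, -14.13, -19.04, -23.95, -28.86]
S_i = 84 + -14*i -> [84, 70, 56, 42, 28]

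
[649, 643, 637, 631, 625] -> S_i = 649 + -6*i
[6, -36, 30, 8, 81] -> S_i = Random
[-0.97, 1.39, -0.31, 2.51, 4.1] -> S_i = Random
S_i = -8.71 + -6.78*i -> [-8.71, -15.49, -22.27, -29.05, -35.83]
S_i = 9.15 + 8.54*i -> [9.15, 17.69, 26.23, 34.77, 43.31]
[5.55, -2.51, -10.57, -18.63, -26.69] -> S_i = 5.55 + -8.06*i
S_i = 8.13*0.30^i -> [8.13, 2.44, 0.73, 0.22, 0.07]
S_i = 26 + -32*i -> [26, -6, -38, -70, -102]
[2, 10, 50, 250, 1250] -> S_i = 2*5^i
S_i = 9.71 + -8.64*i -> [9.71, 1.07, -7.57, -16.21, -24.85]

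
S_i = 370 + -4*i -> [370, 366, 362, 358, 354]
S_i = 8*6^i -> [8, 48, 288, 1728, 10368]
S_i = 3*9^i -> [3, 27, 243, 2187, 19683]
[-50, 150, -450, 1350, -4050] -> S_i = -50*-3^i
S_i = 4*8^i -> [4, 32, 256, 2048, 16384]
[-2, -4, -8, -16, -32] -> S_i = -2*2^i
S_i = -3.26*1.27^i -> [-3.26, -4.14, -5.26, -6.68, -8.48]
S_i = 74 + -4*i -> [74, 70, 66, 62, 58]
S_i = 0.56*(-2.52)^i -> [0.56, -1.41, 3.56, -8.96, 22.58]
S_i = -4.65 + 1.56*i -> [-4.65, -3.09, -1.53, 0.03, 1.59]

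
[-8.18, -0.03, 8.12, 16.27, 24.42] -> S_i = -8.18 + 8.15*i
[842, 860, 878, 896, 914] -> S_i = 842 + 18*i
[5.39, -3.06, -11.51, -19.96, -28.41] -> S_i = 5.39 + -8.45*i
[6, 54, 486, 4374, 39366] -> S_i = 6*9^i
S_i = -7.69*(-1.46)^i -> [-7.69, 11.23, -16.39, 23.93, -34.94]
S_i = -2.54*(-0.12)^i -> [-2.54, 0.3, -0.04, 0.0, -0.0]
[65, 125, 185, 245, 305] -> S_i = 65 + 60*i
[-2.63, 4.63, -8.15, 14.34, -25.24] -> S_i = -2.63*(-1.76)^i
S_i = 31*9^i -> [31, 279, 2511, 22599, 203391]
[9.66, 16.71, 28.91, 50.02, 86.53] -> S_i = 9.66*1.73^i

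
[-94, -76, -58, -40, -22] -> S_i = -94 + 18*i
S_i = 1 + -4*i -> [1, -3, -7, -11, -15]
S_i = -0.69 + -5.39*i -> [-0.69, -6.08, -11.47, -16.86, -22.25]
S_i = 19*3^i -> [19, 57, 171, 513, 1539]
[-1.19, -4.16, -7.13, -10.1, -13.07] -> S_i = -1.19 + -2.97*i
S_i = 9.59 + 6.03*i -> [9.59, 15.62, 21.65, 27.68, 33.71]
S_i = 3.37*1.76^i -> [3.37, 5.93, 10.44, 18.37, 32.34]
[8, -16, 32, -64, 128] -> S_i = 8*-2^i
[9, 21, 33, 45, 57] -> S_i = 9 + 12*i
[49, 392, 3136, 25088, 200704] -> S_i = 49*8^i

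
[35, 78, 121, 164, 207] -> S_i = 35 + 43*i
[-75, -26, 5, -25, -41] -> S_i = Random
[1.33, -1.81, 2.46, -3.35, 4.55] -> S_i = 1.33*(-1.36)^i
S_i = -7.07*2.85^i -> [-7.07, -20.15, -57.43, -163.66, -466.44]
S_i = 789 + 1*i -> [789, 790, 791, 792, 793]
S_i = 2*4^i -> [2, 8, 32, 128, 512]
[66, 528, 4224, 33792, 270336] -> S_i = 66*8^i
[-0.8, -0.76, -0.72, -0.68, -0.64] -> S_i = -0.80 + 0.04*i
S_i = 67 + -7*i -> [67, 60, 53, 46, 39]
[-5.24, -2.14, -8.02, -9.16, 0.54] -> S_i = Random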